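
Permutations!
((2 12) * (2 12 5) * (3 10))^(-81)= (12)(2 5)(3 10)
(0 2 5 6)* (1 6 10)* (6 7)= (0 2 5 10 1 7 6)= [2, 7, 5, 3, 4, 10, 0, 6, 8, 9, 1]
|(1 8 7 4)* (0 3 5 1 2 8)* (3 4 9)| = |(0 4 2 8 7 9 3 5 1)| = 9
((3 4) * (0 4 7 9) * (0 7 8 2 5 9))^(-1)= (0 7 9 5 2 8 3 4)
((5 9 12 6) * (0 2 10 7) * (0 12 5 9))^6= (0 9 12 10)(2 5 6 7)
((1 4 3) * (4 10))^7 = ((1 10 4 3))^7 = (1 3 4 10)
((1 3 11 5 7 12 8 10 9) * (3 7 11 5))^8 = (1 12 10)(3 11 5)(7 8 9)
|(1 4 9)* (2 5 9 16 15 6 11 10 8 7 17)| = 13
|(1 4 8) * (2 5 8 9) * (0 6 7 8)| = |(0 6 7 8 1 4 9 2 5)| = 9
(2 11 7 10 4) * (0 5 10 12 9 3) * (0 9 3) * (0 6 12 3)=(0 5 10 4 2 11 7 3 9 6 12)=[5, 1, 11, 9, 2, 10, 12, 3, 8, 6, 4, 7, 0]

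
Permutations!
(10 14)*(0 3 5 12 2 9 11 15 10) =(0 3 5 12 2 9 11 15 10 14) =[3, 1, 9, 5, 4, 12, 6, 7, 8, 11, 14, 15, 2, 13, 0, 10]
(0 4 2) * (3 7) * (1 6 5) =(0 4 2)(1 6 5)(3 7) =[4, 6, 0, 7, 2, 1, 5, 3]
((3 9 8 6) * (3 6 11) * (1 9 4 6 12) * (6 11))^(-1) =((1 9 8 6 12)(3 4 11))^(-1) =(1 12 6 8 9)(3 11 4)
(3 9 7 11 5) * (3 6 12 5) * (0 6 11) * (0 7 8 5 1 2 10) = [6, 2, 10, 9, 4, 11, 12, 7, 5, 8, 0, 3, 1] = (0 6 12 1 2 10)(3 9 8 5 11)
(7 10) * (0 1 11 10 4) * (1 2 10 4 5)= (0 2 10 7 5 1 11 4)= [2, 11, 10, 3, 0, 1, 6, 5, 8, 9, 7, 4]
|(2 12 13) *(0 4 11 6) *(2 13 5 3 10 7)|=12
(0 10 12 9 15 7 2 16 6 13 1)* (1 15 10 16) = [16, 0, 1, 3, 4, 5, 13, 2, 8, 10, 12, 11, 9, 15, 14, 7, 6] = (0 16 6 13 15 7 2 1)(9 10 12)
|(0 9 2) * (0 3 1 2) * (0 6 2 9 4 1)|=|(0 4 1 9 6 2 3)|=7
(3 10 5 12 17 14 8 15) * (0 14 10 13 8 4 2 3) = (0 14 4 2 3 13 8 15)(5 12 17 10) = [14, 1, 3, 13, 2, 12, 6, 7, 15, 9, 5, 11, 17, 8, 4, 0, 16, 10]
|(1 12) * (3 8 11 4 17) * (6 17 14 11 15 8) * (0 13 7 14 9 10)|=|(0 13 7 14 11 4 9 10)(1 12)(3 6 17)(8 15)|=24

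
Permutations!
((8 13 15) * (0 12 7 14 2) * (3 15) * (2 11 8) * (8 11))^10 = (0 12 7 14 8 13 3 15 2)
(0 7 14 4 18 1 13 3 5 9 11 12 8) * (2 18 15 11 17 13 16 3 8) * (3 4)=[7, 16, 18, 5, 15, 9, 6, 14, 0, 17, 10, 12, 2, 8, 3, 11, 4, 13, 1]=(0 7 14 3 5 9 17 13 8)(1 16 4 15 11 12 2 18)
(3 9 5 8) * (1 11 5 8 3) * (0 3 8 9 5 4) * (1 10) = [3, 11, 2, 5, 0, 8, 6, 7, 10, 9, 1, 4] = (0 3 5 8 10 1 11 4)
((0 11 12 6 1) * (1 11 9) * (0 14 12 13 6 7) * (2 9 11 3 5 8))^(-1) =(0 7 12 14 1 9 2 8 5 3 6 13 11)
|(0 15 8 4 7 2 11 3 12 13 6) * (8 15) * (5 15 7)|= 12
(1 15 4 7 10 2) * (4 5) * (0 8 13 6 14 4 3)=(0 8 13 6 14 4 7 10 2 1 15 5 3)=[8, 15, 1, 0, 7, 3, 14, 10, 13, 9, 2, 11, 12, 6, 4, 5]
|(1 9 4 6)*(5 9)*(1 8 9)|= 4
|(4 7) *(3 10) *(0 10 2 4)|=6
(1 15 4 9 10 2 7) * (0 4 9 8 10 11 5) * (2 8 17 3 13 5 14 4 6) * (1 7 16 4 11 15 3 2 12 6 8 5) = (0 8 10 5)(1 3 13)(2 16 4 17)(6 12)(9 15)(11 14) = [8, 3, 16, 13, 17, 0, 12, 7, 10, 15, 5, 14, 6, 1, 11, 9, 4, 2]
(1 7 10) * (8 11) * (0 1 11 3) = (0 1 7 10 11 8 3) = [1, 7, 2, 0, 4, 5, 6, 10, 3, 9, 11, 8]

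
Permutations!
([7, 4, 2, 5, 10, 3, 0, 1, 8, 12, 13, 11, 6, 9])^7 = [12, 0, 2, 5, 7, 3, 9, 6, 8, 10, 1, 11, 13, 4]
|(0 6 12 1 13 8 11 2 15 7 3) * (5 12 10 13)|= |(0 6 10 13 8 11 2 15 7 3)(1 5 12)|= 30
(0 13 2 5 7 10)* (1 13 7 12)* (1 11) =(0 7 10)(1 13 2 5 12 11) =[7, 13, 5, 3, 4, 12, 6, 10, 8, 9, 0, 1, 11, 2]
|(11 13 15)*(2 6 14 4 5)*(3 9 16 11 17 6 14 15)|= 60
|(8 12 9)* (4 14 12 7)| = |(4 14 12 9 8 7)| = 6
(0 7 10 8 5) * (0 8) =(0 7 10)(5 8) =[7, 1, 2, 3, 4, 8, 6, 10, 5, 9, 0]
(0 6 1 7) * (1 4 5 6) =(0 1 7)(4 5 6) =[1, 7, 2, 3, 5, 6, 4, 0]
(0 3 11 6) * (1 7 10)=(0 3 11 6)(1 7 10)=[3, 7, 2, 11, 4, 5, 0, 10, 8, 9, 1, 6]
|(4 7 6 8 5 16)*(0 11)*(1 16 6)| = 12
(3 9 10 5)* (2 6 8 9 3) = (2 6 8 9 10 5) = [0, 1, 6, 3, 4, 2, 8, 7, 9, 10, 5]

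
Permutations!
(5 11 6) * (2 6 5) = [0, 1, 6, 3, 4, 11, 2, 7, 8, 9, 10, 5] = (2 6)(5 11)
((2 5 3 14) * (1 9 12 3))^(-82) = (1 12 14 5 9 3 2)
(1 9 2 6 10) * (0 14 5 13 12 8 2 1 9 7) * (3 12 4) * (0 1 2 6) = [14, 7, 0, 12, 3, 13, 10, 1, 6, 2, 9, 11, 8, 4, 5] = (0 14 5 13 4 3 12 8 6 10 9 2)(1 7)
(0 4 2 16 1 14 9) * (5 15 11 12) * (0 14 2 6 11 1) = (0 4 6 11 12 5 15 1 2 16)(9 14) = [4, 2, 16, 3, 6, 15, 11, 7, 8, 14, 10, 12, 5, 13, 9, 1, 0]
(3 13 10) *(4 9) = (3 13 10)(4 9) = [0, 1, 2, 13, 9, 5, 6, 7, 8, 4, 3, 11, 12, 10]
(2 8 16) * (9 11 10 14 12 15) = [0, 1, 8, 3, 4, 5, 6, 7, 16, 11, 14, 10, 15, 13, 12, 9, 2] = (2 8 16)(9 11 10 14 12 15)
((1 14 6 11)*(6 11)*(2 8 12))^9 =(14)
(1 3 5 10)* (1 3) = (3 5 10) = [0, 1, 2, 5, 4, 10, 6, 7, 8, 9, 3]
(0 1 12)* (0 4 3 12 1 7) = (0 7)(3 12 4) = [7, 1, 2, 12, 3, 5, 6, 0, 8, 9, 10, 11, 4]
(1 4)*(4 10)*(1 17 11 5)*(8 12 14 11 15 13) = (1 10 4 17 15 13 8 12 14 11 5) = [0, 10, 2, 3, 17, 1, 6, 7, 12, 9, 4, 5, 14, 8, 11, 13, 16, 15]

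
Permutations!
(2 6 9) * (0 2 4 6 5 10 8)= (0 2 5 10 8)(4 6 9)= [2, 1, 5, 3, 6, 10, 9, 7, 0, 4, 8]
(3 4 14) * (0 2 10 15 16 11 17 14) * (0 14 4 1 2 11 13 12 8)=(0 11 17 4 14 3 1 2 10 15 16 13 12 8)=[11, 2, 10, 1, 14, 5, 6, 7, 0, 9, 15, 17, 8, 12, 3, 16, 13, 4]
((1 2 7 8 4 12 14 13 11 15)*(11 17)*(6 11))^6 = (1 14)(2 13)(4 11)(6 8)(7 17)(12 15)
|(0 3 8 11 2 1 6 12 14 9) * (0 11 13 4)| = 35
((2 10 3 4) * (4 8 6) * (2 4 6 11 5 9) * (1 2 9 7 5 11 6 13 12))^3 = (1 3 13 2 8 12 10 6)(5 7)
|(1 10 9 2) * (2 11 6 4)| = |(1 10 9 11 6 4 2)| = 7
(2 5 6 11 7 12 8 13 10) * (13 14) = (2 5 6 11 7 12 8 14 13 10) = [0, 1, 5, 3, 4, 6, 11, 12, 14, 9, 2, 7, 8, 10, 13]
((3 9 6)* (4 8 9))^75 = (9)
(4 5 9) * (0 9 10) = [9, 1, 2, 3, 5, 10, 6, 7, 8, 4, 0] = (0 9 4 5 10)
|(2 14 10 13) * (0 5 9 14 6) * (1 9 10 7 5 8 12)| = 12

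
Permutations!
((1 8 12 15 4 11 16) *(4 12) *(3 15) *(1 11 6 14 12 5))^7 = ((1 8 4 6 14 12 3 15 5)(11 16))^7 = (1 15 12 6 8 5 3 14 4)(11 16)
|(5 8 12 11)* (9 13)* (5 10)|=|(5 8 12 11 10)(9 13)|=10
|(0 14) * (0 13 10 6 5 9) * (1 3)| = |(0 14 13 10 6 5 9)(1 3)| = 14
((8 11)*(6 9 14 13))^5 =((6 9 14 13)(8 11))^5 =(6 9 14 13)(8 11)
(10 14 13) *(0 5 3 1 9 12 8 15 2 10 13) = (0 5 3 1 9 12 8 15 2 10 14) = [5, 9, 10, 1, 4, 3, 6, 7, 15, 12, 14, 11, 8, 13, 0, 2]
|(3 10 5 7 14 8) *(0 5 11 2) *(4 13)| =18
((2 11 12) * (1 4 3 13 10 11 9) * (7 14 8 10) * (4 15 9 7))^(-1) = (1 9 15)(2 12 11 10 8 14 7)(3 4 13)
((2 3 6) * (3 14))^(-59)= ((2 14 3 6))^(-59)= (2 14 3 6)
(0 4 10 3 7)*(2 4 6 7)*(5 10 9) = (0 6 7)(2 4 9 5 10 3) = [6, 1, 4, 2, 9, 10, 7, 0, 8, 5, 3]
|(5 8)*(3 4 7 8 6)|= |(3 4 7 8 5 6)|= 6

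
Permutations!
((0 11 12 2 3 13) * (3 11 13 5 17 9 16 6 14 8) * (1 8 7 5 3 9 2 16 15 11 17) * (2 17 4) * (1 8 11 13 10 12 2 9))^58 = (17)(0 11 6 15 8 12 4 7)(1 16 9 5 10 2 14 13)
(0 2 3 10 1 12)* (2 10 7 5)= (0 10 1 12)(2 3 7 5)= [10, 12, 3, 7, 4, 2, 6, 5, 8, 9, 1, 11, 0]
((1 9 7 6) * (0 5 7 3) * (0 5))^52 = ((1 9 3 5 7 6))^52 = (1 7 3)(5 9 6)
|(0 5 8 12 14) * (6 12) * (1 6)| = |(0 5 8 1 6 12 14)| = 7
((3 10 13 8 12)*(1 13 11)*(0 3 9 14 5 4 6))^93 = (0 10 1 8 9 5 6 3 11 13 12 14 4)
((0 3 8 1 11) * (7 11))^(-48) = (11)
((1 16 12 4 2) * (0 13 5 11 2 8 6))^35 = (0 5 2 16 4 6 13 11 1 12 8)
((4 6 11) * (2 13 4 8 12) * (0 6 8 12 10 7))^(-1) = ((0 6 11 12 2 13 4 8 10 7))^(-1) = (0 7 10 8 4 13 2 12 11 6)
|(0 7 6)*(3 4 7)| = 5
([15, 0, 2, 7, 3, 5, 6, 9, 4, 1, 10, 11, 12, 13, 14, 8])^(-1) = [1, 9, 2, 4, 8, 5, 6, 3, 15, 7, 10, 11, 12, 13, 14, 0]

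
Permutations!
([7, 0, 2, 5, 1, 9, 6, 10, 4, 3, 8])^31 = [7, 0, 2, 5, 1, 9, 6, 10, 4, 3, 8]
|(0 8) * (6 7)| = 2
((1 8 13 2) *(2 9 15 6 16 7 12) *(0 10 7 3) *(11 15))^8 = (0 9 7 15 2 16 8)(1 3 13 10 11 12 6)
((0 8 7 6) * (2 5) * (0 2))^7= (0 8 7 6 2 5)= ((0 8 7 6 2 5))^7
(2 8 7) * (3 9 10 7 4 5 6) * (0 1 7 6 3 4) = (0 1 7 2 8)(3 9 10 6 4 5) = [1, 7, 8, 9, 5, 3, 4, 2, 0, 10, 6]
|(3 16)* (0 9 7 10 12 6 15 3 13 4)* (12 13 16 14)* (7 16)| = 35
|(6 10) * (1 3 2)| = 6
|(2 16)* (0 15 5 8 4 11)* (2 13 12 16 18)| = 6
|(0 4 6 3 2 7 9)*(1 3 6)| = 7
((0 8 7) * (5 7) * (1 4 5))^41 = (0 7 5 4 1 8)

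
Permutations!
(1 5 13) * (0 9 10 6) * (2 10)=(0 9 2 10 6)(1 5 13)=[9, 5, 10, 3, 4, 13, 0, 7, 8, 2, 6, 11, 12, 1]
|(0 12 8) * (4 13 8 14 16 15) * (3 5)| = 8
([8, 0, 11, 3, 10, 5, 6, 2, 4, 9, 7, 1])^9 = (0 8 4 10 7 2 11 1)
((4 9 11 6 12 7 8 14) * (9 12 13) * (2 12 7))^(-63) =(2 12)(4 7 8 14)(6 13 9 11)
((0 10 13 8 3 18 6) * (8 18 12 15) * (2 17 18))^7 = (18)(3 8 15 12)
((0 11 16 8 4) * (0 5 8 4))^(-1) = (0 8 5 4 16 11)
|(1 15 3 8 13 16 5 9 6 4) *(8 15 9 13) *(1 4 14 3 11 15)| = |(1 9 6 14 3)(5 13 16)(11 15)| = 30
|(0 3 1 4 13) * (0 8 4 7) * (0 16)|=15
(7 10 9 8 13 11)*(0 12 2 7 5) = [12, 1, 7, 3, 4, 0, 6, 10, 13, 8, 9, 5, 2, 11] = (0 12 2 7 10 9 8 13 11 5)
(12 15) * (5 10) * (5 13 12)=[0, 1, 2, 3, 4, 10, 6, 7, 8, 9, 13, 11, 15, 12, 14, 5]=(5 10 13 12 15)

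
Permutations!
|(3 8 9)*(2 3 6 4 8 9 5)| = |(2 3 9 6 4 8 5)| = 7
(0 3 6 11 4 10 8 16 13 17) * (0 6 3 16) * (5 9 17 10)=(0 16 13 10 8)(4 5 9 17 6 11)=[16, 1, 2, 3, 5, 9, 11, 7, 0, 17, 8, 4, 12, 10, 14, 15, 13, 6]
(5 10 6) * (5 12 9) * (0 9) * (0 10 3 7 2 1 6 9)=(1 6 12 10 9 5 3 7 2)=[0, 6, 1, 7, 4, 3, 12, 2, 8, 5, 9, 11, 10]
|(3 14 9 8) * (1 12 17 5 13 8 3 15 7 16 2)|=|(1 12 17 5 13 8 15 7 16 2)(3 14 9)|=30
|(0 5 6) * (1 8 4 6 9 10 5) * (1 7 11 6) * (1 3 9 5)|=|(0 7 11 6)(1 8 4 3 9 10)|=12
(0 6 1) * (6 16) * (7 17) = (0 16 6 1)(7 17) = [16, 0, 2, 3, 4, 5, 1, 17, 8, 9, 10, 11, 12, 13, 14, 15, 6, 7]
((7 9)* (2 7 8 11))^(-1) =((2 7 9 8 11))^(-1) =(2 11 8 9 7)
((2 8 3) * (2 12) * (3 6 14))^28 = ((2 8 6 14 3 12))^28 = (2 3 6)(8 12 14)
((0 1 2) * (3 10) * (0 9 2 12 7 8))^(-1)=((0 1 12 7 8)(2 9)(3 10))^(-1)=(0 8 7 12 1)(2 9)(3 10)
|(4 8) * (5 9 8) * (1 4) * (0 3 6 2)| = 20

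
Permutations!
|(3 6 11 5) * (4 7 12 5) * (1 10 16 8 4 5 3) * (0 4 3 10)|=|(0 4 7 12 10 16 8 3 6 11 5 1)|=12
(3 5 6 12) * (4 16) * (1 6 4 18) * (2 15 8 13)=(1 6 12 3 5 4 16 18)(2 15 8 13)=[0, 6, 15, 5, 16, 4, 12, 7, 13, 9, 10, 11, 3, 2, 14, 8, 18, 17, 1]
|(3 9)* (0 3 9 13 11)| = 4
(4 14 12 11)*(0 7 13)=[7, 1, 2, 3, 14, 5, 6, 13, 8, 9, 10, 4, 11, 0, 12]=(0 7 13)(4 14 12 11)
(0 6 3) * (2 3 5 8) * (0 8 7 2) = (0 6 5 7 2 3 8) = [6, 1, 3, 8, 4, 7, 5, 2, 0]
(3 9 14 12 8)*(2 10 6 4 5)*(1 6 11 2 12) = (1 6 4 5 12 8 3 9 14)(2 10 11) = [0, 6, 10, 9, 5, 12, 4, 7, 3, 14, 11, 2, 8, 13, 1]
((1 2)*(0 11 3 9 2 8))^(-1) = ((0 11 3 9 2 1 8))^(-1) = (0 8 1 2 9 3 11)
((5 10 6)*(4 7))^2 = (5 6 10)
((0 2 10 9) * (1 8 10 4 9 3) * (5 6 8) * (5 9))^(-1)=(0 9 1 3 10 8 6 5 4 2)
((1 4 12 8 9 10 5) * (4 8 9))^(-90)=(1 8 4 12 9 10 5)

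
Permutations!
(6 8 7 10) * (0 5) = [5, 1, 2, 3, 4, 0, 8, 10, 7, 9, 6] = (0 5)(6 8 7 10)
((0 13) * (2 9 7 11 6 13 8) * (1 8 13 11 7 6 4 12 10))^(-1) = ((0 13)(1 8 2 9 6 11 4 12 10))^(-1) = (0 13)(1 10 12 4 11 6 9 2 8)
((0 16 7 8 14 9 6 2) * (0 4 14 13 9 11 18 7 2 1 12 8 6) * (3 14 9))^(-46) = (0 9 4 2 16)(1 3 7 8 11)(6 13 18 12 14)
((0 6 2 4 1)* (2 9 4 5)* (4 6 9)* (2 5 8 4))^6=(0 1 4 8 2 6 9)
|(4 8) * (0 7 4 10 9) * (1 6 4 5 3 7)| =|(0 1 6 4 8 10 9)(3 7 5)| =21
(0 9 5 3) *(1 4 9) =(0 1 4 9 5 3) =[1, 4, 2, 0, 9, 3, 6, 7, 8, 5]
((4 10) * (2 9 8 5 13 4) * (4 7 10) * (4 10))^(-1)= (2 10 4 7 13 5 8 9)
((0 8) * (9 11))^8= (11)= ((0 8)(9 11))^8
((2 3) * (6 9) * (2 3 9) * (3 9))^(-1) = (2 6 9 3)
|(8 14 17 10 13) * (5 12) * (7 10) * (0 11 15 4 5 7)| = 12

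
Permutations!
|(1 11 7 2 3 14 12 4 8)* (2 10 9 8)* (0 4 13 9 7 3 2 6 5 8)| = |(0 4 6 5 8 1 11 3 14 12 13 9)(7 10)| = 12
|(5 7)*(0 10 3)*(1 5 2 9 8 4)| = 21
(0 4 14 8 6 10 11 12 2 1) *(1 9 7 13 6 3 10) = (0 4 14 8 3 10 11 12 2 9 7 13 6 1) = [4, 0, 9, 10, 14, 5, 1, 13, 3, 7, 11, 12, 2, 6, 8]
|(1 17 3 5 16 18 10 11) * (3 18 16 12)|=15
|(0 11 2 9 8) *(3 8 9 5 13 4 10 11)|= 6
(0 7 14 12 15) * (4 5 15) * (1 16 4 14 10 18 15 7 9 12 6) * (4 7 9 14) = (0 14 6 1 16 7 10 18 15)(4 5 9 12) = [14, 16, 2, 3, 5, 9, 1, 10, 8, 12, 18, 11, 4, 13, 6, 0, 7, 17, 15]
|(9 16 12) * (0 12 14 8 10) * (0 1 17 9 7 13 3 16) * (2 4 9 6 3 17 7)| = |(0 12 2 4 9)(1 7 13 17 6 3 16 14 8 10)| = 10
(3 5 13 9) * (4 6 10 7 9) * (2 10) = (2 10 7 9 3 5 13 4 6) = [0, 1, 10, 5, 6, 13, 2, 9, 8, 3, 7, 11, 12, 4]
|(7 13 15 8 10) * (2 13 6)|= |(2 13 15 8 10 7 6)|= 7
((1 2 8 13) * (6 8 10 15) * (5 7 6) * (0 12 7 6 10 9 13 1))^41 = (0 5 9 10 1 12 6 13 15 2 7 8)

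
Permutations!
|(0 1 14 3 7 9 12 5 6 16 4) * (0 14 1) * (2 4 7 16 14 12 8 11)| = 12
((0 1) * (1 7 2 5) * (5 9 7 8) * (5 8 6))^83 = ((0 6 5 1)(2 9 7))^83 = (0 1 5 6)(2 7 9)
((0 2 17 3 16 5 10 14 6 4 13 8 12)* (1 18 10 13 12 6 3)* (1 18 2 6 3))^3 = ((0 6 4 12)(1 2 17 18 10 14)(3 16 5 13 8))^3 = (0 12 4 6)(1 18)(2 10)(3 13 16 8 5)(14 17)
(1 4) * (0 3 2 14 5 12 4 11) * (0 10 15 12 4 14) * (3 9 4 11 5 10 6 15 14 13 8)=(0 9 4 1 5 11 6 15 12 13 8 3 2)(10 14)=[9, 5, 0, 2, 1, 11, 15, 7, 3, 4, 14, 6, 13, 8, 10, 12]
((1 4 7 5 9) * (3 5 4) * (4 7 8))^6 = (1 5)(3 9)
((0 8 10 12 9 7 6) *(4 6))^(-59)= (0 7 10 6 9 8 4 12)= ((0 8 10 12 9 7 4 6))^(-59)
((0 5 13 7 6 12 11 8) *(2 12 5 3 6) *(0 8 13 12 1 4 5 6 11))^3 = ((0 3 11 13 7 2 1 4 5 12))^3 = (0 13 1 12 11 2 5 3 7 4)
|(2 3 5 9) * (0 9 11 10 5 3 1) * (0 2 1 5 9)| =|(1 2 5 11 10 9)| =6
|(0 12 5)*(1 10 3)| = 3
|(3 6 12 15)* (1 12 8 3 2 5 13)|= 6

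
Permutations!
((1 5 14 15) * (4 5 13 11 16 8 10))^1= (1 13 11 16 8 10 4 5 14 15)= ((1 13 11 16 8 10 4 5 14 15))^1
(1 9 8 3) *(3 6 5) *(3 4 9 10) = (1 10 3)(4 9 8 6 5) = [0, 10, 2, 1, 9, 4, 5, 7, 6, 8, 3]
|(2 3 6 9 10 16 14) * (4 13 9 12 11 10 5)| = |(2 3 6 12 11 10 16 14)(4 13 9 5)| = 8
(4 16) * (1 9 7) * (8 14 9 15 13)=[0, 15, 2, 3, 16, 5, 6, 1, 14, 7, 10, 11, 12, 8, 9, 13, 4]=(1 15 13 8 14 9 7)(4 16)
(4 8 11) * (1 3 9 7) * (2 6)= (1 3 9 7)(2 6)(4 8 11)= [0, 3, 6, 9, 8, 5, 2, 1, 11, 7, 10, 4]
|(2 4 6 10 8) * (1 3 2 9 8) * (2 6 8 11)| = 20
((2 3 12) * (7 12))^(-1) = (2 12 7 3)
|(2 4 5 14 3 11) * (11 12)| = 7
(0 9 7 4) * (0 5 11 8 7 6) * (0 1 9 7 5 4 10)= (0 7 10)(1 9 6)(5 11 8)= [7, 9, 2, 3, 4, 11, 1, 10, 5, 6, 0, 8]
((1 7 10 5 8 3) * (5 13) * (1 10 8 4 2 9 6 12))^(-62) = (1 6 2 5 10 8)(3 7 12 9 4 13)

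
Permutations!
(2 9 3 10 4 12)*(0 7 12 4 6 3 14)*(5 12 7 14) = (0 14)(2 9 5 12)(3 10 6) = [14, 1, 9, 10, 4, 12, 3, 7, 8, 5, 6, 11, 2, 13, 0]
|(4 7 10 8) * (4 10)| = 2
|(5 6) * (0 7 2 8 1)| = 10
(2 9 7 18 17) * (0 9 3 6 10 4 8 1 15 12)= (0 9 7 18 17 2 3 6 10 4 8 1 15 12)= [9, 15, 3, 6, 8, 5, 10, 18, 1, 7, 4, 11, 0, 13, 14, 12, 16, 2, 17]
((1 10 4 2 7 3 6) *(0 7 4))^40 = (0 1 3)(6 7 10)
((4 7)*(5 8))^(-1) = (4 7)(5 8)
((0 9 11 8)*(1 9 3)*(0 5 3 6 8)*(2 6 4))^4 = ((0 4 2 6 8 5 3 1 9 11))^4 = (0 8 9 2 3)(1 4 5 11 6)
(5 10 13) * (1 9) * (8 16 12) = (1 9)(5 10 13)(8 16 12) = [0, 9, 2, 3, 4, 10, 6, 7, 16, 1, 13, 11, 8, 5, 14, 15, 12]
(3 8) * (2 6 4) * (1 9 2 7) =(1 9 2 6 4 7)(3 8) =[0, 9, 6, 8, 7, 5, 4, 1, 3, 2]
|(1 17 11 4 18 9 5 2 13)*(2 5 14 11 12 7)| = 30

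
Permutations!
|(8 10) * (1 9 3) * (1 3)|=2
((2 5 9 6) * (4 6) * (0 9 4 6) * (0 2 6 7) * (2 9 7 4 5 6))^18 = (9)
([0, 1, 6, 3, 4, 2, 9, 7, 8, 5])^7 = (2 5 9 6)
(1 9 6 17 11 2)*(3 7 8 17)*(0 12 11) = [12, 9, 1, 7, 4, 5, 3, 8, 17, 6, 10, 2, 11, 13, 14, 15, 16, 0] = (0 12 11 2 1 9 6 3 7 8 17)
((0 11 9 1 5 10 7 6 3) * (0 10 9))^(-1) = (0 11)(1 9 5)(3 6 7 10)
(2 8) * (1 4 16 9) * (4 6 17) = [0, 6, 8, 3, 16, 5, 17, 7, 2, 1, 10, 11, 12, 13, 14, 15, 9, 4] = (1 6 17 4 16 9)(2 8)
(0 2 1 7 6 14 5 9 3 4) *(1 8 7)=(0 2 8 7 6 14 5 9 3 4)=[2, 1, 8, 4, 0, 9, 14, 6, 7, 3, 10, 11, 12, 13, 5]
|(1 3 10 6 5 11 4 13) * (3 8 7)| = 10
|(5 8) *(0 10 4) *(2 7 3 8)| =15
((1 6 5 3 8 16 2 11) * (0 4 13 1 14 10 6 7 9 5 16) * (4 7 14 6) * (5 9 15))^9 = ((0 7 15 5 3 8)(1 14 10 4 13)(2 11 6 16))^9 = (0 5)(1 13 4 10 14)(2 11 6 16)(3 7)(8 15)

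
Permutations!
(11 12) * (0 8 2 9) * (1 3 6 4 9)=(0 8 2 1 3 6 4 9)(11 12)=[8, 3, 1, 6, 9, 5, 4, 7, 2, 0, 10, 12, 11]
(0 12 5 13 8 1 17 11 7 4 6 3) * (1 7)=(0 12 5 13 8 7 4 6 3)(1 17 11)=[12, 17, 2, 0, 6, 13, 3, 4, 7, 9, 10, 1, 5, 8, 14, 15, 16, 11]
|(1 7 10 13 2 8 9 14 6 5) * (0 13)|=11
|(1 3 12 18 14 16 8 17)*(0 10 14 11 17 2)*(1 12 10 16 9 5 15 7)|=|(0 16 8 2)(1 3 10 14 9 5 15 7)(11 17 12 18)|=8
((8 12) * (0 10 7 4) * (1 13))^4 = ((0 10 7 4)(1 13)(8 12))^4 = (13)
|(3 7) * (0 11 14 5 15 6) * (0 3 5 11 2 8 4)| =|(0 2 8 4)(3 7 5 15 6)(11 14)| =20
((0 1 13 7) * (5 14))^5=(0 1 13 7)(5 14)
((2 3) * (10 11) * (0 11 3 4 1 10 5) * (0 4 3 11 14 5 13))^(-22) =(0 5 1 11)(4 10 13 14)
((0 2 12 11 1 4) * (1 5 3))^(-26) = ((0 2 12 11 5 3 1 4))^(-26) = (0 1 5 12)(2 4 3 11)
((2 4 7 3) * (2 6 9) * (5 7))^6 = ((2 4 5 7 3 6 9))^6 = (2 9 6 3 7 5 4)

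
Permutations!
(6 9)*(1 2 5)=(1 2 5)(6 9)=[0, 2, 5, 3, 4, 1, 9, 7, 8, 6]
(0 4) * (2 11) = [4, 1, 11, 3, 0, 5, 6, 7, 8, 9, 10, 2] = (0 4)(2 11)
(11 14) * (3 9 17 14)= [0, 1, 2, 9, 4, 5, 6, 7, 8, 17, 10, 3, 12, 13, 11, 15, 16, 14]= (3 9 17 14 11)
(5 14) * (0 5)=[5, 1, 2, 3, 4, 14, 6, 7, 8, 9, 10, 11, 12, 13, 0]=(0 5 14)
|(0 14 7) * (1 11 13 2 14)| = 7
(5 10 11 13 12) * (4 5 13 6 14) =(4 5 10 11 6 14)(12 13) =[0, 1, 2, 3, 5, 10, 14, 7, 8, 9, 11, 6, 13, 12, 4]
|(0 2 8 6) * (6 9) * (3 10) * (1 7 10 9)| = |(0 2 8 1 7 10 3 9 6)| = 9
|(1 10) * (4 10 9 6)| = |(1 9 6 4 10)| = 5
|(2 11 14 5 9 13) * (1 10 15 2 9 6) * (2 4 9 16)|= 12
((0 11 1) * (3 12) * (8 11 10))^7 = ((0 10 8 11 1)(3 12))^7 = (0 8 1 10 11)(3 12)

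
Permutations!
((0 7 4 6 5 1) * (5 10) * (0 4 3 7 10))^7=((0 10 5 1 4 6)(3 7))^7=(0 10 5 1 4 6)(3 7)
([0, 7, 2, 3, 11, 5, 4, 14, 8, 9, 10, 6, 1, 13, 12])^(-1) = (1 12 14 7)(4 6 11)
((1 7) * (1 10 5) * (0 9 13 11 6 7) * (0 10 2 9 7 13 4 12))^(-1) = (0 12 4 9 2 7)(1 5 10)(6 11 13)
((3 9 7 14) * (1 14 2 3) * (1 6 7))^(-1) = (1 9 3 2 7 6 14) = ((1 14 6 7 2 3 9))^(-1)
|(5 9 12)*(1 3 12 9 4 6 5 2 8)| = |(1 3 12 2 8)(4 6 5)| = 15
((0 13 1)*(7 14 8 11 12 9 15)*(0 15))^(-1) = ((0 13 1 15 7 14 8 11 12 9))^(-1) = (0 9 12 11 8 14 7 15 1 13)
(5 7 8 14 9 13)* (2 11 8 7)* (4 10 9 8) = (2 11 4 10 9 13 5)(8 14) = [0, 1, 11, 3, 10, 2, 6, 7, 14, 13, 9, 4, 12, 5, 8]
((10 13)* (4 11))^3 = (4 11)(10 13) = ((4 11)(10 13))^3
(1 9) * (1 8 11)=(1 9 8 11)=[0, 9, 2, 3, 4, 5, 6, 7, 11, 8, 10, 1]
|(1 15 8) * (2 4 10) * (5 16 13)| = |(1 15 8)(2 4 10)(5 16 13)| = 3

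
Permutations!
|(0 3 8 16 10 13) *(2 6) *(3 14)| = 14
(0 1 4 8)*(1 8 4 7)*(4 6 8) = (0 4 6 8)(1 7) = [4, 7, 2, 3, 6, 5, 8, 1, 0]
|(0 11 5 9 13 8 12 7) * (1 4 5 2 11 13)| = 20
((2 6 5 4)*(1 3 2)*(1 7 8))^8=((1 3 2 6 5 4 7 8))^8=(8)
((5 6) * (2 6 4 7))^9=(2 7 4 5 6)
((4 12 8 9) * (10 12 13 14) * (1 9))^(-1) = (1 8 12 10 14 13 4 9) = ((1 9 4 13 14 10 12 8))^(-1)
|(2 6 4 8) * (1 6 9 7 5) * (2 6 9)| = |(1 9 7 5)(4 8 6)| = 12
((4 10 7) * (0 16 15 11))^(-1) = ((0 16 15 11)(4 10 7))^(-1) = (0 11 15 16)(4 7 10)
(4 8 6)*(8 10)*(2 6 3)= (2 6 4 10 8 3)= [0, 1, 6, 2, 10, 5, 4, 7, 3, 9, 8]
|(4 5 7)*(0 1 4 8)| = |(0 1 4 5 7 8)| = 6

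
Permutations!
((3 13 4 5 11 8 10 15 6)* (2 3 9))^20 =((2 3 13 4 5 11 8 10 15 6 9))^20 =(2 6 10 11 4 3 9 15 8 5 13)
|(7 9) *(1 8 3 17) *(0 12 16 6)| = 4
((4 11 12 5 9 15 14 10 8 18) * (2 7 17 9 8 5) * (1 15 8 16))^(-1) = (1 16 5 10 14 15)(2 12 11 4 18 8 9 17 7)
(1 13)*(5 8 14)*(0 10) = (0 10)(1 13)(5 8 14) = [10, 13, 2, 3, 4, 8, 6, 7, 14, 9, 0, 11, 12, 1, 5]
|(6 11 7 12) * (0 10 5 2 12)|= 8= |(0 10 5 2 12 6 11 7)|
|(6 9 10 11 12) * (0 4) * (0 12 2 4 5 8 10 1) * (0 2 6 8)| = |(0 5)(1 2 4 12 8 10 11 6 9)| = 18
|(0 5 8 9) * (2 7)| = |(0 5 8 9)(2 7)| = 4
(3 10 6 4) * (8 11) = [0, 1, 2, 10, 3, 5, 4, 7, 11, 9, 6, 8] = (3 10 6 4)(8 11)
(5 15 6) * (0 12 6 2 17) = (0 12 6 5 15 2 17) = [12, 1, 17, 3, 4, 15, 5, 7, 8, 9, 10, 11, 6, 13, 14, 2, 16, 0]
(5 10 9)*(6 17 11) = (5 10 9)(6 17 11) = [0, 1, 2, 3, 4, 10, 17, 7, 8, 5, 9, 6, 12, 13, 14, 15, 16, 11]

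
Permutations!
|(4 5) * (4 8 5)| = |(5 8)| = 2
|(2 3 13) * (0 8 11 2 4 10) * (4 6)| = |(0 8 11 2 3 13 6 4 10)| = 9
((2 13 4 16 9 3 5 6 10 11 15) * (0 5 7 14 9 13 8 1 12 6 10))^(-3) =(16)(0 1 15 5 12 2 10 6 8 11)(3 7 14 9)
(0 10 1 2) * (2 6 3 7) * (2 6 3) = (0 10 1 3 7 6 2) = [10, 3, 0, 7, 4, 5, 2, 6, 8, 9, 1]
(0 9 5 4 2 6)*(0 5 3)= [9, 1, 6, 0, 2, 4, 5, 7, 8, 3]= (0 9 3)(2 6 5 4)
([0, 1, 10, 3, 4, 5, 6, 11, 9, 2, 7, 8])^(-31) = (2 9 8 11 7 10)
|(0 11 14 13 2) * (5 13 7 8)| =8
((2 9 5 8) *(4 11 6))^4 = (4 11 6) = ((2 9 5 8)(4 11 6))^4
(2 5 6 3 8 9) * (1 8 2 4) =(1 8 9 4)(2 5 6 3) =[0, 8, 5, 2, 1, 6, 3, 7, 9, 4]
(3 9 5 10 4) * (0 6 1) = (0 6 1)(3 9 5 10 4) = [6, 0, 2, 9, 3, 10, 1, 7, 8, 5, 4]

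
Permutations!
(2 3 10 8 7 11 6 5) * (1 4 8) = (1 4 8 7 11 6 5 2 3 10) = [0, 4, 3, 10, 8, 2, 5, 11, 7, 9, 1, 6]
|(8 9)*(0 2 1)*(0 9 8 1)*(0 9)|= |(0 2 9 1)|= 4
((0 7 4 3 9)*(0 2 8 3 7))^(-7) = (2 8 3 9)(4 7)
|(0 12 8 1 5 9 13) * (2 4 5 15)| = 10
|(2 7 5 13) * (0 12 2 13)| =|(13)(0 12 2 7 5)| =5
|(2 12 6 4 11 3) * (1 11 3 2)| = 7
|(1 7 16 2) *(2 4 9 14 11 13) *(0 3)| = |(0 3)(1 7 16 4 9 14 11 13 2)| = 18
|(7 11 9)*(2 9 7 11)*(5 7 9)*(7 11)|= |(2 5 11 9 7)|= 5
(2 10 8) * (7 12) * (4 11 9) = (2 10 8)(4 11 9)(7 12) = [0, 1, 10, 3, 11, 5, 6, 12, 2, 4, 8, 9, 7]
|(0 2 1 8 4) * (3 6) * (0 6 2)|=|(1 8 4 6 3 2)|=6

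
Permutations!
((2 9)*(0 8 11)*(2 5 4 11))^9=((0 8 2 9 5 4 11))^9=(0 2 5 11 8 9 4)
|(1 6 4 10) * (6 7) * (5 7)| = |(1 5 7 6 4 10)| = 6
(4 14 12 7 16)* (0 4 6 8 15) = (0 4 14 12 7 16 6 8 15) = [4, 1, 2, 3, 14, 5, 8, 16, 15, 9, 10, 11, 7, 13, 12, 0, 6]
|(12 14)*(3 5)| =|(3 5)(12 14)| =2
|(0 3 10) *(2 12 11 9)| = |(0 3 10)(2 12 11 9)| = 12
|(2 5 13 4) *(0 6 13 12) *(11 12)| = |(0 6 13 4 2 5 11 12)| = 8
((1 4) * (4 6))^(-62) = (1 6 4)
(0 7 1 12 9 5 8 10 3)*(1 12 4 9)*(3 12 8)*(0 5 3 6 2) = [7, 4, 0, 5, 9, 6, 2, 8, 10, 3, 12, 11, 1] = (0 7 8 10 12 1 4 9 3 5 6 2)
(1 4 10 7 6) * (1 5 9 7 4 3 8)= [0, 3, 2, 8, 10, 9, 5, 6, 1, 7, 4]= (1 3 8)(4 10)(5 9 7 6)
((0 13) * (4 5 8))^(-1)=(0 13)(4 8 5)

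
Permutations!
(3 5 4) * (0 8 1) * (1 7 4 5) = (0 8 7 4 3 1) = [8, 0, 2, 1, 3, 5, 6, 4, 7]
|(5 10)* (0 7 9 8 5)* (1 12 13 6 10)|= 10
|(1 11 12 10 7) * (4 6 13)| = |(1 11 12 10 7)(4 6 13)| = 15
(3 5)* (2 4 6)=(2 4 6)(3 5)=[0, 1, 4, 5, 6, 3, 2]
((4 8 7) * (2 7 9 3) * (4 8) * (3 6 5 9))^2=(2 8)(3 7)(5 6 9)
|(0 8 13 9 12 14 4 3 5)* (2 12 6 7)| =12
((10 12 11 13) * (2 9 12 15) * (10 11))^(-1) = ((2 9 12 10 15)(11 13))^(-1) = (2 15 10 12 9)(11 13)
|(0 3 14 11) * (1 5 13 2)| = |(0 3 14 11)(1 5 13 2)| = 4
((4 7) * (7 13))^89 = (4 7 13)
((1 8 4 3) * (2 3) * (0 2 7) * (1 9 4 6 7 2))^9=(0 7 6 8 1)(2 3 9 4)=((0 1 8 6 7)(2 3 9 4))^9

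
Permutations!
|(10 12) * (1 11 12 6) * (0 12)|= |(0 12 10 6 1 11)|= 6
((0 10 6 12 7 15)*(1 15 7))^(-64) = ((0 10 6 12 1 15))^(-64) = (0 6 1)(10 12 15)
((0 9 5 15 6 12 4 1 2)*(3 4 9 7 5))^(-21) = (0 7 5 15 6 12 9 3 4 1 2)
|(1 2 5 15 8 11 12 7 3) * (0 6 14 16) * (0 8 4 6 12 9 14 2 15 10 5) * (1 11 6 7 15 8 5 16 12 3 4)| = |(0 3 11 9 14 12 15 1 8 6 2)(4 7)(5 10 16)| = 66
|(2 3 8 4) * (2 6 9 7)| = |(2 3 8 4 6 9 7)| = 7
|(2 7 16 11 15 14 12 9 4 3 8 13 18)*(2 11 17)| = |(2 7 16 17)(3 8 13 18 11 15 14 12 9 4)| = 20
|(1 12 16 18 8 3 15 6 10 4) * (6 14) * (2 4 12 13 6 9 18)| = 24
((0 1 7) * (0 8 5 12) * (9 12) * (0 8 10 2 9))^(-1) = ((0 1 7 10 2 9 12 8 5))^(-1) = (0 5 8 12 9 2 10 7 1)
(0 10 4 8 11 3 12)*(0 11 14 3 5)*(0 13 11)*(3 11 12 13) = (0 10 4 8 14 11 5 3 13 12) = [10, 1, 2, 13, 8, 3, 6, 7, 14, 9, 4, 5, 0, 12, 11]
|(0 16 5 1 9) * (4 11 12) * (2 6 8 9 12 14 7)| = 13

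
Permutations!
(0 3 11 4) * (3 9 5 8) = (0 9 5 8 3 11 4) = [9, 1, 2, 11, 0, 8, 6, 7, 3, 5, 10, 4]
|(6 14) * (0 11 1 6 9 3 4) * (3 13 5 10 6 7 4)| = 30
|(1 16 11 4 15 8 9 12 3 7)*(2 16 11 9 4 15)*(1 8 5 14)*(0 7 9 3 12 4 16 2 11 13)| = |(0 7 8 16 3 9 4 11 15 5 14 1 13)| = 13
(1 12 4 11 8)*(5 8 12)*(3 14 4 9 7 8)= (1 5 3 14 4 11 12 9 7 8)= [0, 5, 2, 14, 11, 3, 6, 8, 1, 7, 10, 12, 9, 13, 4]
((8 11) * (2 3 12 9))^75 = ((2 3 12 9)(8 11))^75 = (2 9 12 3)(8 11)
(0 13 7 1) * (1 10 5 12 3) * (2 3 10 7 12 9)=(0 13 12 10 5 9 2 3 1)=[13, 0, 3, 1, 4, 9, 6, 7, 8, 2, 5, 11, 10, 12]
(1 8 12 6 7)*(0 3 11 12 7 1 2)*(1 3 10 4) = (0 10 4 1 8 7 2)(3 11 12 6) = [10, 8, 0, 11, 1, 5, 3, 2, 7, 9, 4, 12, 6]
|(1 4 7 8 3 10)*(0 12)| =6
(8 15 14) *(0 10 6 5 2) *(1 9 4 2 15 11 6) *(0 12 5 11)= (0 10 1 9 4 2 12 5 15 14 8)(6 11)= [10, 9, 12, 3, 2, 15, 11, 7, 0, 4, 1, 6, 5, 13, 8, 14]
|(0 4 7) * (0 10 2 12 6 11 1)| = 9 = |(0 4 7 10 2 12 6 11 1)|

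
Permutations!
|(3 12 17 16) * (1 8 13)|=|(1 8 13)(3 12 17 16)|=12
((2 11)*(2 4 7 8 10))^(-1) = ((2 11 4 7 8 10))^(-1) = (2 10 8 7 4 11)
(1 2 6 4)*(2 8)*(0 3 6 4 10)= (0 3 6 10)(1 8 2 4)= [3, 8, 4, 6, 1, 5, 10, 7, 2, 9, 0]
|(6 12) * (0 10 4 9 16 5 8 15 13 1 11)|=|(0 10 4 9 16 5 8 15 13 1 11)(6 12)|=22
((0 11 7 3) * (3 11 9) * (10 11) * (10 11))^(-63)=(7 11)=((0 9 3)(7 11))^(-63)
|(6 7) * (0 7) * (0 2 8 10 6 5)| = |(0 7 5)(2 8 10 6)| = 12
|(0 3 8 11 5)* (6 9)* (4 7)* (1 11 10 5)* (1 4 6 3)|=11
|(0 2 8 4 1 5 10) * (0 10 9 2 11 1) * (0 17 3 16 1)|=18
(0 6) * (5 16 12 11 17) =(0 6)(5 16 12 11 17) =[6, 1, 2, 3, 4, 16, 0, 7, 8, 9, 10, 17, 11, 13, 14, 15, 12, 5]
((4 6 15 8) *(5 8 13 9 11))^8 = (15)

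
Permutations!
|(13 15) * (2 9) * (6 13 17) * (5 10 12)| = 12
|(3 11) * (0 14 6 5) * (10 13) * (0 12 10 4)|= 8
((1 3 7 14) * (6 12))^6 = (1 7)(3 14)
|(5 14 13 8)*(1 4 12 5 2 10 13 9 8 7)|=|(1 4 12 5 14 9 8 2 10 13 7)|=11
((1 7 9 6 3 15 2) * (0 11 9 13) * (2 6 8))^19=(0 8 7 11 2 13 9 1)(3 15 6)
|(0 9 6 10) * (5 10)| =|(0 9 6 5 10)| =5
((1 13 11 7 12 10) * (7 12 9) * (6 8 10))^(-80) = ((1 13 11 12 6 8 10)(7 9))^(-80) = (1 6 13 8 11 10 12)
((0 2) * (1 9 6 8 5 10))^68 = (1 6 5)(8 10 9)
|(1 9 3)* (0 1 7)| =5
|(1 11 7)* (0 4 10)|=3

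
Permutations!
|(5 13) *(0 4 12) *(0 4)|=|(4 12)(5 13)|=2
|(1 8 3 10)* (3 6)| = 5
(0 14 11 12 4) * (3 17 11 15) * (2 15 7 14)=(0 2 15 3 17 11 12 4)(7 14)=[2, 1, 15, 17, 0, 5, 6, 14, 8, 9, 10, 12, 4, 13, 7, 3, 16, 11]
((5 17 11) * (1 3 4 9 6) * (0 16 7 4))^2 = ((0 16 7 4 9 6 1 3)(5 17 11))^2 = (0 7 9 1)(3 16 4 6)(5 11 17)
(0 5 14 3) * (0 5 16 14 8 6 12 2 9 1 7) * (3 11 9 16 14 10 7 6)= (0 14 11 9 1 6 12 2 16 10 7)(3 5 8)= [14, 6, 16, 5, 4, 8, 12, 0, 3, 1, 7, 9, 2, 13, 11, 15, 10]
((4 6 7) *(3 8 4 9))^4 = ((3 8 4 6 7 9))^4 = (3 7 4)(6 8 9)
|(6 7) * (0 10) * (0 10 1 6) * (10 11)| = 4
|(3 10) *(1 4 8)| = 6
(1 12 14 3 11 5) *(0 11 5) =(0 11)(1 12 14 3 5) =[11, 12, 2, 5, 4, 1, 6, 7, 8, 9, 10, 0, 14, 13, 3]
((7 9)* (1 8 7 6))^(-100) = (9)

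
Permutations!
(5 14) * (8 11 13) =(5 14)(8 11 13) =[0, 1, 2, 3, 4, 14, 6, 7, 11, 9, 10, 13, 12, 8, 5]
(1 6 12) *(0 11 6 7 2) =(0 11 6 12 1 7 2) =[11, 7, 0, 3, 4, 5, 12, 2, 8, 9, 10, 6, 1]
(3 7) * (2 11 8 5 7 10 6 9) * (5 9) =[0, 1, 11, 10, 4, 7, 5, 3, 9, 2, 6, 8] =(2 11 8 9)(3 10 6 5 7)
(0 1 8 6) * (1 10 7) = (0 10 7 1 8 6) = [10, 8, 2, 3, 4, 5, 0, 1, 6, 9, 7]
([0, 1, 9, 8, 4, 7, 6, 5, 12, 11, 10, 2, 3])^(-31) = [0, 1, 11, 12, 4, 7, 6, 5, 3, 2, 10, 9, 8]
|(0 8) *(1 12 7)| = |(0 8)(1 12 7)| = 6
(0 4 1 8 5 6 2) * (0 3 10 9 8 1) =[4, 1, 3, 10, 0, 6, 2, 7, 5, 8, 9] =(0 4)(2 3 10 9 8 5 6)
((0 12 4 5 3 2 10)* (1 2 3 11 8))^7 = (0 2 8 5 12 10 1 11 4)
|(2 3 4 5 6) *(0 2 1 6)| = |(0 2 3 4 5)(1 6)| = 10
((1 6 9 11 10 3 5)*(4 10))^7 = ((1 6 9 11 4 10 3 5))^7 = (1 5 3 10 4 11 9 6)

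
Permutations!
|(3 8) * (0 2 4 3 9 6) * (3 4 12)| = |(0 2 12 3 8 9 6)| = 7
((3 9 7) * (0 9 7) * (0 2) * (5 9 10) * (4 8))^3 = (0 9 10 2 5)(3 7)(4 8)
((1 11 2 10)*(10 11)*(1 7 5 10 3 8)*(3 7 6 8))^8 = ((1 7 5 10 6 8)(2 11))^8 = (11)(1 5 6)(7 10 8)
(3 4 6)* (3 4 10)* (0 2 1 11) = (0 2 1 11)(3 10)(4 6) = [2, 11, 1, 10, 6, 5, 4, 7, 8, 9, 3, 0]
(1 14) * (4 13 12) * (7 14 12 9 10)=(1 12 4 13 9 10 7 14)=[0, 12, 2, 3, 13, 5, 6, 14, 8, 10, 7, 11, 4, 9, 1]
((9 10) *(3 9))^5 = ((3 9 10))^5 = (3 10 9)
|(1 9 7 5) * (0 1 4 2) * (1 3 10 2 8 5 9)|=|(0 3 10 2)(4 8 5)(7 9)|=12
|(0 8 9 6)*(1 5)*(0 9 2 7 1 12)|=14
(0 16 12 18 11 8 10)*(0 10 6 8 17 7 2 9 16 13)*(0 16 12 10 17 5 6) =(0 13 16 10 17 7 2 9 12 18 11 5 6 8) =[13, 1, 9, 3, 4, 6, 8, 2, 0, 12, 17, 5, 18, 16, 14, 15, 10, 7, 11]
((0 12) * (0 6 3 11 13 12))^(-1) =((3 11 13 12 6))^(-1) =(3 6 12 13 11)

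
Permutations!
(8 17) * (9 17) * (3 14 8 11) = (3 14 8 9 17 11) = [0, 1, 2, 14, 4, 5, 6, 7, 9, 17, 10, 3, 12, 13, 8, 15, 16, 11]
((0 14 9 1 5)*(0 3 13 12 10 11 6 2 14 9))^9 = ((0 9 1 5 3 13 12 10 11 6 2 14))^9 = (0 6 12 5)(1 14 11 13)(2 10 3 9)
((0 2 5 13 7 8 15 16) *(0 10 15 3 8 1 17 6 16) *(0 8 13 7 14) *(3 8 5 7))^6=(0 16 14 6 13 17 3 1 5 7 15 2 10)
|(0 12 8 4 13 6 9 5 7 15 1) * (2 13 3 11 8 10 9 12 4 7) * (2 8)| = |(0 4 3 11 2 13 6 12 10 9 5 8 7 15 1)| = 15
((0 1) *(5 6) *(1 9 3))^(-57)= (0 1 3 9)(5 6)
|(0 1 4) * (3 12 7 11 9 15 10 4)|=|(0 1 3 12 7 11 9 15 10 4)|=10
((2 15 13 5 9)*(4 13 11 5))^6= (2 15 11 5 9)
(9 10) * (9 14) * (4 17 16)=(4 17 16)(9 10 14)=[0, 1, 2, 3, 17, 5, 6, 7, 8, 10, 14, 11, 12, 13, 9, 15, 4, 16]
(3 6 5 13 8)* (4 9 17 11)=(3 6 5 13 8)(4 9 17 11)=[0, 1, 2, 6, 9, 13, 5, 7, 3, 17, 10, 4, 12, 8, 14, 15, 16, 11]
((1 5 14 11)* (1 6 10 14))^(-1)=(1 5)(6 11 14 10)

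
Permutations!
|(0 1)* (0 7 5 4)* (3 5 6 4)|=10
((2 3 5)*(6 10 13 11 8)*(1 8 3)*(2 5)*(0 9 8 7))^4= ((0 9 8 6 10 13 11 3 2 1 7))^4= (0 10 2 9 13 1 8 11 7 6 3)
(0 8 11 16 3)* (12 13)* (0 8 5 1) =(0 5 1)(3 8 11 16)(12 13) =[5, 0, 2, 8, 4, 1, 6, 7, 11, 9, 10, 16, 13, 12, 14, 15, 3]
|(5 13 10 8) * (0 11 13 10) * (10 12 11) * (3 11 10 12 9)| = 9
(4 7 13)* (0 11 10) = (0 11 10)(4 7 13) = [11, 1, 2, 3, 7, 5, 6, 13, 8, 9, 0, 10, 12, 4]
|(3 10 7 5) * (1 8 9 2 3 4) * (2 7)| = 6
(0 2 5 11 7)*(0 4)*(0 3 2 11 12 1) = (0 11 7 4 3 2 5 12 1) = [11, 0, 5, 2, 3, 12, 6, 4, 8, 9, 10, 7, 1]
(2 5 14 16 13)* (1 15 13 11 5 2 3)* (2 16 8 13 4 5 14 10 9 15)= (1 2 16 11 14 8 13 3)(4 5 10 9 15)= [0, 2, 16, 1, 5, 10, 6, 7, 13, 15, 9, 14, 12, 3, 8, 4, 11]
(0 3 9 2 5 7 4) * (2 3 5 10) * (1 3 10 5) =[1, 3, 5, 9, 0, 7, 6, 4, 8, 10, 2] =(0 1 3 9 10 2 5 7 4)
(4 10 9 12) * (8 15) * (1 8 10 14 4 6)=(1 8 15 10 9 12 6)(4 14)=[0, 8, 2, 3, 14, 5, 1, 7, 15, 12, 9, 11, 6, 13, 4, 10]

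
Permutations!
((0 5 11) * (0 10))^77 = ((0 5 11 10))^77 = (0 5 11 10)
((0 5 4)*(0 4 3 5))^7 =(3 5)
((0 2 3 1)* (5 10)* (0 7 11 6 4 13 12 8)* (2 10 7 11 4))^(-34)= (0 12 4 5)(1 11 6 2 3)(7 10 8 13)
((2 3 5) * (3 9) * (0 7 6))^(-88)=((0 7 6)(2 9 3 5))^(-88)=(9)(0 6 7)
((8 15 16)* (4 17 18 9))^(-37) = (4 9 18 17)(8 16 15) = ((4 17 18 9)(8 15 16))^(-37)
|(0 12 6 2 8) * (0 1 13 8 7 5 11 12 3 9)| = |(0 3 9)(1 13 8)(2 7 5 11 12 6)| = 6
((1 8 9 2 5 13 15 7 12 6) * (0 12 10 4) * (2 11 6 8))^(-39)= ((0 12 8 9 11 6 1 2 5 13 15 7 10 4))^(-39)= (0 9 1 13 10 12 11 2 15 4 8 6 5 7)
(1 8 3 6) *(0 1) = (0 1 8 3 6) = [1, 8, 2, 6, 4, 5, 0, 7, 3]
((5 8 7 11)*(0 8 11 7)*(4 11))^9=(11)(0 8)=((0 8)(4 11 5))^9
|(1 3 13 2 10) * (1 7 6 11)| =8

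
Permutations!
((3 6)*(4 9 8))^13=(3 6)(4 9 8)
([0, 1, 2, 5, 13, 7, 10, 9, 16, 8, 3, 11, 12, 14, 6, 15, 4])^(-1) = [0, 1, 2, 10, 16, 3, 14, 5, 9, 7, 6, 11, 12, 4, 13, 15, 8]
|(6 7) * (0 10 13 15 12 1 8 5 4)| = 18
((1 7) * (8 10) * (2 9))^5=((1 7)(2 9)(8 10))^5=(1 7)(2 9)(8 10)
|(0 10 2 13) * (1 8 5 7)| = 4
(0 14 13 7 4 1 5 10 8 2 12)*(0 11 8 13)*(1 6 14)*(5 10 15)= (0 1 10 13 7 4 6 14)(2 12 11 8)(5 15)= [1, 10, 12, 3, 6, 15, 14, 4, 2, 9, 13, 8, 11, 7, 0, 5]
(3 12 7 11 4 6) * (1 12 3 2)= [0, 12, 1, 3, 6, 5, 2, 11, 8, 9, 10, 4, 7]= (1 12 7 11 4 6 2)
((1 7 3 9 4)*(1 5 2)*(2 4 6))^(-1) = (1 2 6 9 3 7)(4 5) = ((1 7 3 9 6 2)(4 5))^(-1)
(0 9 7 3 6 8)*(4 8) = (0 9 7 3 6 4 8) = [9, 1, 2, 6, 8, 5, 4, 3, 0, 7]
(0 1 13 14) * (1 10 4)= (0 10 4 1 13 14)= [10, 13, 2, 3, 1, 5, 6, 7, 8, 9, 4, 11, 12, 14, 0]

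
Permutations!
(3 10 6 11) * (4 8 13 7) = (3 10 6 11)(4 8 13 7) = [0, 1, 2, 10, 8, 5, 11, 4, 13, 9, 6, 3, 12, 7]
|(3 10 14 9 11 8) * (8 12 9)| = 12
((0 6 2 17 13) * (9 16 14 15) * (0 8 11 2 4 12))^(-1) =((0 6 4 12)(2 17 13 8 11)(9 16 14 15))^(-1) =(0 12 4 6)(2 11 8 13 17)(9 15 14 16)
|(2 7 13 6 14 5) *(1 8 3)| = |(1 8 3)(2 7 13 6 14 5)| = 6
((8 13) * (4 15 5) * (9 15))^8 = ((4 9 15 5)(8 13))^8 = (15)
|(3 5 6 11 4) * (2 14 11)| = |(2 14 11 4 3 5 6)| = 7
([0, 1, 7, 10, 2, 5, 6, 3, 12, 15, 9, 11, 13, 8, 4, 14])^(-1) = [0, 1, 4, 7, 14, 5, 6, 2, 13, 10, 3, 11, 8, 12, 15, 9]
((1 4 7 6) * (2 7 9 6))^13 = (1 4 9 6)(2 7)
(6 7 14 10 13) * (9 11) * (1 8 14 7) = (1 8 14 10 13 6)(9 11) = [0, 8, 2, 3, 4, 5, 1, 7, 14, 11, 13, 9, 12, 6, 10]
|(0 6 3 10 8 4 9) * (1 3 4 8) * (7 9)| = 15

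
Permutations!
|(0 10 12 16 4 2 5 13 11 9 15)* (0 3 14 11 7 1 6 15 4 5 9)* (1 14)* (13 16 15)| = 66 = |(0 10 12 15 3 1 6 13 7 14 11)(2 9 4)(5 16)|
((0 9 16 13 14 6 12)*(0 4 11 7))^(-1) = ((0 9 16 13 14 6 12 4 11 7))^(-1) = (0 7 11 4 12 6 14 13 16 9)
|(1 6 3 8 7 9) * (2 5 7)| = |(1 6 3 8 2 5 7 9)| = 8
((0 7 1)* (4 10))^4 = ((0 7 1)(4 10))^4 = (10)(0 7 1)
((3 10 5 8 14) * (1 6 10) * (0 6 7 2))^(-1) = (0 2 7 1 3 14 8 5 10 6)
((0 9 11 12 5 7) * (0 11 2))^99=(5 12 11 7)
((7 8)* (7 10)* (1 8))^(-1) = ((1 8 10 7))^(-1) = (1 7 10 8)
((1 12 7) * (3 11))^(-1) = (1 7 12)(3 11) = ((1 12 7)(3 11))^(-1)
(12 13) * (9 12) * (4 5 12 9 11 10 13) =(4 5 12)(10 13 11) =[0, 1, 2, 3, 5, 12, 6, 7, 8, 9, 13, 10, 4, 11]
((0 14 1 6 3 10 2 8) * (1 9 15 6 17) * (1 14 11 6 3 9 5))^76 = (17)(0 15 8 9 2 6 10 11 3)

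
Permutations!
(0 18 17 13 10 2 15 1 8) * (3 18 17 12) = (0 17 13 10 2 15 1 8)(3 18 12) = [17, 8, 15, 18, 4, 5, 6, 7, 0, 9, 2, 11, 3, 10, 14, 1, 16, 13, 12]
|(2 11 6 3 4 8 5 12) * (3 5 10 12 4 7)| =8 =|(2 11 6 5 4 8 10 12)(3 7)|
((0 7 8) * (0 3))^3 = (0 3 8 7)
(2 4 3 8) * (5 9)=[0, 1, 4, 8, 3, 9, 6, 7, 2, 5]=(2 4 3 8)(5 9)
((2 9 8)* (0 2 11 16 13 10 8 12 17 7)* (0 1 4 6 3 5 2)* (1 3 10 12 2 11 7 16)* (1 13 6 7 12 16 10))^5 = (1 11 4 13 7 16 3 6 5)(2 9)(8 12 17 10)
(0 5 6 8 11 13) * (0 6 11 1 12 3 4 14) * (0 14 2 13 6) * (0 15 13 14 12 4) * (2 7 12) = (0 5 11 6 8 1 4 7 12 3)(2 14)(13 15) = [5, 4, 14, 0, 7, 11, 8, 12, 1, 9, 10, 6, 3, 15, 2, 13]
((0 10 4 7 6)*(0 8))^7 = ((0 10 4 7 6 8))^7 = (0 10 4 7 6 8)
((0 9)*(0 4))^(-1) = (0 4 9)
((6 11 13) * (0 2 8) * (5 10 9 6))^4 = (0 2 8)(5 11 9)(6 10 13)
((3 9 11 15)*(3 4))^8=(3 15 9 4 11)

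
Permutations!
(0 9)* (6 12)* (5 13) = [9, 1, 2, 3, 4, 13, 12, 7, 8, 0, 10, 11, 6, 5] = (0 9)(5 13)(6 12)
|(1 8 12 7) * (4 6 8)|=|(1 4 6 8 12 7)|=6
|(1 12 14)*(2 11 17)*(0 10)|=6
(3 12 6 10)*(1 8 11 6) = [0, 8, 2, 12, 4, 5, 10, 7, 11, 9, 3, 6, 1] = (1 8 11 6 10 3 12)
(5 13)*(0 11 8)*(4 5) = (0 11 8)(4 5 13) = [11, 1, 2, 3, 5, 13, 6, 7, 0, 9, 10, 8, 12, 4]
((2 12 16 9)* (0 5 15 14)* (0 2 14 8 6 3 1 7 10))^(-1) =((0 5 15 8 6 3 1 7 10)(2 12 16 9 14))^(-1) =(0 10 7 1 3 6 8 15 5)(2 14 9 16 12)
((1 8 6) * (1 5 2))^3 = (1 5 8 2 6)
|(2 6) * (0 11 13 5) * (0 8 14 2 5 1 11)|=|(1 11 13)(2 6 5 8 14)|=15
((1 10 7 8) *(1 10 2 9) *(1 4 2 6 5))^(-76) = ((1 6 5)(2 9 4)(7 8 10))^(-76) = (1 5 6)(2 4 9)(7 10 8)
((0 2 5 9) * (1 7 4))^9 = ((0 2 5 9)(1 7 4))^9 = (0 2 5 9)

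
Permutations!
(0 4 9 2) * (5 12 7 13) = (0 4 9 2)(5 12 7 13) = [4, 1, 0, 3, 9, 12, 6, 13, 8, 2, 10, 11, 7, 5]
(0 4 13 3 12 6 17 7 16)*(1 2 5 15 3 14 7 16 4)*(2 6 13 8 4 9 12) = (0 1 6 17 16)(2 5 15 3)(4 8)(7 9 12 13 14) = [1, 6, 5, 2, 8, 15, 17, 9, 4, 12, 10, 11, 13, 14, 7, 3, 0, 16]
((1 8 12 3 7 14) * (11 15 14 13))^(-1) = (1 14 15 11 13 7 3 12 8)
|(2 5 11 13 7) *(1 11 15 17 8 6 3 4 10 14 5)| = |(1 11 13 7 2)(3 4 10 14 5 15 17 8 6)| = 45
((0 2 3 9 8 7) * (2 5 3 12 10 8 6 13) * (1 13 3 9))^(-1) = (0 7 8 10 12 2 13 1 3 6 9 5)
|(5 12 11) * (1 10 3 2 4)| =|(1 10 3 2 4)(5 12 11)| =15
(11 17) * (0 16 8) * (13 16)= (0 13 16 8)(11 17)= [13, 1, 2, 3, 4, 5, 6, 7, 0, 9, 10, 17, 12, 16, 14, 15, 8, 11]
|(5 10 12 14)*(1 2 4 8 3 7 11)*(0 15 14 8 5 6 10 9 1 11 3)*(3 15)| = |(0 3 7 15 14 6 10 12 8)(1 2 4 5 9)| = 45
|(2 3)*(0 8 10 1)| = |(0 8 10 1)(2 3)| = 4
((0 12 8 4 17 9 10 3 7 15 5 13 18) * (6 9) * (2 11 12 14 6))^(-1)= (0 18 13 5 15 7 3 10 9 6 14)(2 17 4 8 12 11)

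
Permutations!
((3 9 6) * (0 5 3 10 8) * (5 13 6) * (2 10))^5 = (0 8 10 2 6 13)(3 5 9)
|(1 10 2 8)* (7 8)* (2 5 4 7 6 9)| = |(1 10 5 4 7 8)(2 6 9)| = 6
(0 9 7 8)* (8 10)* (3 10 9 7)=(0 7 9 3 10 8)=[7, 1, 2, 10, 4, 5, 6, 9, 0, 3, 8]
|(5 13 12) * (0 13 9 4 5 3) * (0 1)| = |(0 13 12 3 1)(4 5 9)| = 15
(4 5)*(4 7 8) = [0, 1, 2, 3, 5, 7, 6, 8, 4] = (4 5 7 8)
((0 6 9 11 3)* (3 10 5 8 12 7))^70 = (12)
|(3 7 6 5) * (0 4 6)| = 6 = |(0 4 6 5 3 7)|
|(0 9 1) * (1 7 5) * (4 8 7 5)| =|(0 9 5 1)(4 8 7)| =12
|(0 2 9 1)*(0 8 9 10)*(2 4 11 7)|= |(0 4 11 7 2 10)(1 8 9)|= 6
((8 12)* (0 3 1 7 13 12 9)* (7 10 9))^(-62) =(0 10 3 9 1)(7 12)(8 13)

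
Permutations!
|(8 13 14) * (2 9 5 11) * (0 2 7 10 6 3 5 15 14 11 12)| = |(0 2 9 15 14 8 13 11 7 10 6 3 5 12)| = 14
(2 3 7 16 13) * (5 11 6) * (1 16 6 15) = (1 16 13 2 3 7 6 5 11 15) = [0, 16, 3, 7, 4, 11, 5, 6, 8, 9, 10, 15, 12, 2, 14, 1, 13]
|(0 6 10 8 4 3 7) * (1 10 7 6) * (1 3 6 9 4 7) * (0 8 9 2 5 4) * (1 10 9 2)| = |(0 3 1 9)(2 5 4 6 10)(7 8)| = 20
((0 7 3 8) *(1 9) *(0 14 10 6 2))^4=(0 14)(2 8)(3 6)(7 10)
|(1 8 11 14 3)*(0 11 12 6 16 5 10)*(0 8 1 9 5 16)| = 10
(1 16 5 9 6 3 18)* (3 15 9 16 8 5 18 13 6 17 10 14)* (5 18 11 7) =(1 8 18)(3 13 6 15 9 17 10 14)(5 16 11 7) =[0, 8, 2, 13, 4, 16, 15, 5, 18, 17, 14, 7, 12, 6, 3, 9, 11, 10, 1]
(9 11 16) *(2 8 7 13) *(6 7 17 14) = (2 8 17 14 6 7 13)(9 11 16) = [0, 1, 8, 3, 4, 5, 7, 13, 17, 11, 10, 16, 12, 2, 6, 15, 9, 14]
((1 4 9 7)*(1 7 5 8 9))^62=(5 9 8)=((1 4)(5 8 9))^62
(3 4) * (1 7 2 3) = [0, 7, 3, 4, 1, 5, 6, 2] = (1 7 2 3 4)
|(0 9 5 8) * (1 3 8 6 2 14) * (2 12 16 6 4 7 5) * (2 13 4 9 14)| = |(0 14 1 3 8)(4 7 5 9 13)(6 12 16)| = 15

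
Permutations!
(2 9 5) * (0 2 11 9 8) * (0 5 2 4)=(0 4)(2 8 5 11 9)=[4, 1, 8, 3, 0, 11, 6, 7, 5, 2, 10, 9]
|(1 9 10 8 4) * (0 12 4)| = |(0 12 4 1 9 10 8)| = 7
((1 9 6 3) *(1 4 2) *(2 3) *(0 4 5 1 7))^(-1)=(0 7 2 6 9 1 5 3 4)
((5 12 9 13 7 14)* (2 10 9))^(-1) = (2 12 5 14 7 13 9 10)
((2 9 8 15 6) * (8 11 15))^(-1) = (2 6 15 11 9) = ((2 9 11 15 6))^(-1)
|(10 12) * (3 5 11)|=|(3 5 11)(10 12)|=6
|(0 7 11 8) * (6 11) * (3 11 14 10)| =|(0 7 6 14 10 3 11 8)| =8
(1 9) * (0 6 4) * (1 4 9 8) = (0 6 9 4)(1 8) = [6, 8, 2, 3, 0, 5, 9, 7, 1, 4]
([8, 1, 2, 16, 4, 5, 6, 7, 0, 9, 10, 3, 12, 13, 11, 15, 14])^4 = [0, 1, 2, 3, 4, 5, 6, 7, 8, 9, 10, 11, 12, 13, 14, 15, 16]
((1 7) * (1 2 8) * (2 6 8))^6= (1 6)(7 8)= ((1 7 6 8))^6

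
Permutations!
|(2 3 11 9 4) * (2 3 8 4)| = 6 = |(2 8 4 3 11 9)|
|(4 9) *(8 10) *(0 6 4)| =4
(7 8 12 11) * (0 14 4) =(0 14 4)(7 8 12 11) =[14, 1, 2, 3, 0, 5, 6, 8, 12, 9, 10, 7, 11, 13, 4]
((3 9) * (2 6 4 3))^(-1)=(2 9 3 4 6)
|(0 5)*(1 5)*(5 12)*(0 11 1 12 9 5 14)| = 12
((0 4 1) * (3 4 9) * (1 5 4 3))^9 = ((0 9 1)(4 5))^9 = (9)(4 5)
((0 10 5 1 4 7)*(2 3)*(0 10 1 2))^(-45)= (0 7 2 1 10 3 4 5)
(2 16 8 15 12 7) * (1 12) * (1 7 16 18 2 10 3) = (1 12 16 8 15 7 10 3)(2 18) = [0, 12, 18, 1, 4, 5, 6, 10, 15, 9, 3, 11, 16, 13, 14, 7, 8, 17, 2]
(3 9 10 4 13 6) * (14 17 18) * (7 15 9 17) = (3 17 18 14 7 15 9 10 4 13 6) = [0, 1, 2, 17, 13, 5, 3, 15, 8, 10, 4, 11, 12, 6, 7, 9, 16, 18, 14]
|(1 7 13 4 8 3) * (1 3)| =5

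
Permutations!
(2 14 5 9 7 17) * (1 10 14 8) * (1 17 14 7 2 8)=[0, 10, 1, 3, 4, 9, 6, 14, 17, 2, 7, 11, 12, 13, 5, 15, 16, 8]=(1 10 7 14 5 9 2)(8 17)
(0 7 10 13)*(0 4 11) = (0 7 10 13 4 11) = [7, 1, 2, 3, 11, 5, 6, 10, 8, 9, 13, 0, 12, 4]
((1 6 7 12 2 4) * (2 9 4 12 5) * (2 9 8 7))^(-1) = ((1 6 2 12 8 7 5 9 4))^(-1) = (1 4 9 5 7 8 12 2 6)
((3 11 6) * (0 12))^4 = (12)(3 11 6)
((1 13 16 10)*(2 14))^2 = ((1 13 16 10)(2 14))^2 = (1 16)(10 13)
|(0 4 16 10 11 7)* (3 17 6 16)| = 9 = |(0 4 3 17 6 16 10 11 7)|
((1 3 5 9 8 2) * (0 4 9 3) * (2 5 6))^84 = (0 8 6)(1 9 3)(2 4 5)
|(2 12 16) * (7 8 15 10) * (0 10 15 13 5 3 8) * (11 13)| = |(0 10 7)(2 12 16)(3 8 11 13 5)| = 15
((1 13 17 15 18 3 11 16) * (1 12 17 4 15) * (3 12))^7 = (18)(3 11 16)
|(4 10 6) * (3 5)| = |(3 5)(4 10 6)| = 6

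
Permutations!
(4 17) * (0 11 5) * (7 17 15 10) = (0 11 5)(4 15 10 7 17) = [11, 1, 2, 3, 15, 0, 6, 17, 8, 9, 7, 5, 12, 13, 14, 10, 16, 4]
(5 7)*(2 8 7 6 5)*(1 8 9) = [0, 8, 9, 3, 4, 6, 5, 2, 7, 1] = (1 8 7 2 9)(5 6)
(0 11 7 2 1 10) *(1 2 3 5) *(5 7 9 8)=(0 11 9 8 5 1 10)(3 7)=[11, 10, 2, 7, 4, 1, 6, 3, 5, 8, 0, 9]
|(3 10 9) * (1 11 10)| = 5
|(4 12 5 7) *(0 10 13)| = |(0 10 13)(4 12 5 7)| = 12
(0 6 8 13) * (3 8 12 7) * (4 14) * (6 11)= (0 11 6 12 7 3 8 13)(4 14)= [11, 1, 2, 8, 14, 5, 12, 3, 13, 9, 10, 6, 7, 0, 4]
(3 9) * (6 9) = (3 6 9) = [0, 1, 2, 6, 4, 5, 9, 7, 8, 3]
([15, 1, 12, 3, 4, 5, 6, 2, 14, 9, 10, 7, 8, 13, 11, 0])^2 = (15)(2 8 11)(7 12 14)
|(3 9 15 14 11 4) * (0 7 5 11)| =|(0 7 5 11 4 3 9 15 14)| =9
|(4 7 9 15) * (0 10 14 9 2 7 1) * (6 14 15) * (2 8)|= 15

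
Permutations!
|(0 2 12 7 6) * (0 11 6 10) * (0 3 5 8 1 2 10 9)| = |(0 10 3 5 8 1 2 12 7 9)(6 11)| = 10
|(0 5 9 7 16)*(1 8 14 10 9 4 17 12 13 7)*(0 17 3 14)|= 45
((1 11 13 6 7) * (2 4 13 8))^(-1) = (1 7 6 13 4 2 8 11) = ((1 11 8 2 4 13 6 7))^(-1)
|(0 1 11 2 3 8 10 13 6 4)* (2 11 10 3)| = 6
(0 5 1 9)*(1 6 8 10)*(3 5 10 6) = (0 10 1 9)(3 5)(6 8) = [10, 9, 2, 5, 4, 3, 8, 7, 6, 0, 1]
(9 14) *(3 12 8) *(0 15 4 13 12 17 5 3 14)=(0 15 4 13 12 8 14 9)(3 17 5)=[15, 1, 2, 17, 13, 3, 6, 7, 14, 0, 10, 11, 8, 12, 9, 4, 16, 5]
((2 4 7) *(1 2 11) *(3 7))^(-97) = (1 11 7 3 4 2)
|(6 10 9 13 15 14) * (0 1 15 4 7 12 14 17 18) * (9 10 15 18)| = |(0 1 18)(4 7 12 14 6 15 17 9 13)| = 9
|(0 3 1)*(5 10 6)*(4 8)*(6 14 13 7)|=|(0 3 1)(4 8)(5 10 14 13 7 6)|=6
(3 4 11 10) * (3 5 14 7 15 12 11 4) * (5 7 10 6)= (5 14 10 7 15 12 11 6)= [0, 1, 2, 3, 4, 14, 5, 15, 8, 9, 7, 6, 11, 13, 10, 12]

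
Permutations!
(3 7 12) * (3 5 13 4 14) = [0, 1, 2, 7, 14, 13, 6, 12, 8, 9, 10, 11, 5, 4, 3] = (3 7 12 5 13 4 14)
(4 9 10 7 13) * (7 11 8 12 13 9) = (4 7 9 10 11 8 12 13) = [0, 1, 2, 3, 7, 5, 6, 9, 12, 10, 11, 8, 13, 4]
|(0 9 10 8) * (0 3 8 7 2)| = 10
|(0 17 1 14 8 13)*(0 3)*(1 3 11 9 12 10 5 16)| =30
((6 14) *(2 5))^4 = (14)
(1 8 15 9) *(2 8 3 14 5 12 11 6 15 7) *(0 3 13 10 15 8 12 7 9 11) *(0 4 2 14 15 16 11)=(0 3 15)(1 13 10 16 11 6 8 9)(2 12 4)(5 7 14)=[3, 13, 12, 15, 2, 7, 8, 14, 9, 1, 16, 6, 4, 10, 5, 0, 11]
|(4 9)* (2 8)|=|(2 8)(4 9)|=2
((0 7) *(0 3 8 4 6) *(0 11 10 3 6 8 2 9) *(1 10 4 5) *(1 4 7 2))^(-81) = ((0 2 9)(1 10 3)(4 8 5)(6 11 7))^(-81) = (11)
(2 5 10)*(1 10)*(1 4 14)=(1 10 2 5 4 14)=[0, 10, 5, 3, 14, 4, 6, 7, 8, 9, 2, 11, 12, 13, 1]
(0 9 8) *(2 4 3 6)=(0 9 8)(2 4 3 6)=[9, 1, 4, 6, 3, 5, 2, 7, 0, 8]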